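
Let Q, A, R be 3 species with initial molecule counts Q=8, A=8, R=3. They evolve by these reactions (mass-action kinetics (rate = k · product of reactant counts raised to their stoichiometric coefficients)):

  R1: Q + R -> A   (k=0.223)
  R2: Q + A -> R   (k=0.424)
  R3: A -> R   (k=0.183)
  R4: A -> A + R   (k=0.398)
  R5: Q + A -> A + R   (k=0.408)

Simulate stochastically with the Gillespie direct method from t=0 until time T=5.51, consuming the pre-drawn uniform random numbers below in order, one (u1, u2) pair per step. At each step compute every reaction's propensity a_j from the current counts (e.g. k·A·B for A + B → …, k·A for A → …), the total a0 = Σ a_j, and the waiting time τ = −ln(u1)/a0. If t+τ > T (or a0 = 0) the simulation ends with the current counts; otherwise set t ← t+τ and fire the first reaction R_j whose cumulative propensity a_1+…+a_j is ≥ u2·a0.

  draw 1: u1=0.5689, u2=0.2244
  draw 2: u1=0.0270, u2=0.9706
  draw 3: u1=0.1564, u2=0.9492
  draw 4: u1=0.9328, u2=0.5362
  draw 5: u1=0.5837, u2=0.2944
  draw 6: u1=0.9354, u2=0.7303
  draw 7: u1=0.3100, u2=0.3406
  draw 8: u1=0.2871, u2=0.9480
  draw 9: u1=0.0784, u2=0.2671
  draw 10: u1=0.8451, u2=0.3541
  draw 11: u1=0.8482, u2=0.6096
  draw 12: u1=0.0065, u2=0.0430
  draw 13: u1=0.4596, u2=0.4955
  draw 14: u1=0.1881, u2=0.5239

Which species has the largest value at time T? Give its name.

t=0.000: Q=8 A=8 R=3
Draw 1: a1=5.352, a2=27.136, a3=1.464, a4=3.184, a5=26.112, a0=63.248; τ=−ln(0.5689)/63.248=0.009 → t=0.009; u2·a0=0.2244·63.248=14.193; a1=5.352 < 14.193 ≤ a1+a2=32.488 → R2 fires; Q=7 A=7 R=4
Draw 2: a1=6.244, a2=20.776, a3=1.281, a4=2.786, a5=19.992, a0=51.079; τ=−ln(0.0270)/51.079=0.071 → t=0.080; u2·a0=0.9706·51.079=49.577; a1+…+a4=31.087 < 49.577 ≤ a1+…+a5=51.079 → R5 fires; Q=6 A=7 R=5
Draw 3: a1=6.690, a2=17.808, a3=1.281, a4=2.786, a5=17.136, a0=45.701; τ=−ln(0.1564)/45.701=0.041 → t=0.120; u2·a0=0.9492·45.701=43.379; a1+…+a4=28.565 < 43.379 ≤ a1+…+a5=45.701 → R5 fires; Q=5 A=7 R=6
Draw 4: a1=6.690, a2=14.840, a3=1.281, a4=2.786, a5=14.280, a0=39.877; τ=−ln(0.9328)/39.877=0.002 → t=0.122; u2·a0=0.5362·39.877=21.382; a1=6.690 < 21.382 ≤ a1+a2=21.530 → R2 fires; Q=4 A=6 R=7
Draw 5: a1=6.244, a2=10.176, a3=1.098, a4=2.388, a5=9.792, a0=29.698; τ=−ln(0.5837)/29.698=0.018 → t=0.140; u2·a0=0.2944·29.698=8.743; a1=6.244 < 8.743 ≤ a1+a2=16.420 → R2 fires; Q=3 A=5 R=8
Draw 6: a1=5.352, a2=6.360, a3=0.915, a4=1.990, a5=6.120, a0=20.737; τ=−ln(0.9354)/20.737=0.003 → t=0.143; u2·a0=0.7303·20.737=15.144; a1+…+a4=14.617 < 15.144 ≤ a1+…+a5=20.737 → R5 fires; Q=2 A=5 R=9
Draw 7: a1=4.014, a2=4.240, a3=0.915, a4=1.990, a5=4.080, a0=15.239; τ=−ln(0.3100)/15.239=0.077 → t=0.220; u2·a0=0.3406·15.239=5.190; a1=4.014 < 5.190 ≤ a1+a2=8.254 → R2 fires; Q=1 A=4 R=10
Draw 8: a1=2.230, a2=1.696, a3=0.732, a4=1.592, a5=1.632, a0=7.882; τ=−ln(0.2871)/7.882=0.158 → t=0.379; u2·a0=0.9480·7.882=7.472; a1+…+a4=6.250 < 7.472 ≤ a1+…+a5=7.882 → R5 fires; Q=0 A=4 R=11
Draw 9: a1=0.000, a2=0.000, a3=0.732, a4=1.592, a5=0.000, a0=2.324; τ=−ln(0.0784)/2.324=1.095 → t=1.474; u2·a0=0.2671·2.324=0.621; a1+a2=0.000 < 0.621 ≤ a1+…+a3=0.732 → R3 fires; Q=0 A=3 R=12
Draw 10: a1=0.000, a2=0.000, a3=0.549, a4=1.194, a5=0.000, a0=1.743; τ=−ln(0.8451)/1.743=0.097 → t=1.571; u2·a0=0.3541·1.743=0.617; a1+…+a3=0.549 < 0.617 ≤ a1+…+a4=1.743 → R4 fires; Q=0 A=3 R=13
Draw 11: a1=0.000, a2=0.000, a3=0.549, a4=1.194, a5=0.000, a0=1.743; τ=−ln(0.8482)/1.743=0.094 → t=1.665; u2·a0=0.6096·1.743=1.063; a1+…+a3=0.549 < 1.063 ≤ a1+…+a4=1.743 → R4 fires; Q=0 A=3 R=14
Draw 12: a1=0.000, a2=0.000, a3=0.549, a4=1.194, a5=0.000, a0=1.743; τ=−ln(0.0065)/1.743=2.889 → t=4.554; u2·a0=0.0430·1.743=0.075; a1+a2=0.000 < 0.075 ≤ a1+…+a3=0.549 → R3 fires; Q=0 A=2 R=15
Draw 13: a1=0.000, a2=0.000, a3=0.366, a4=0.796, a5=0.000, a0=1.162; τ=−ln(0.4596)/1.162=0.669 → t=5.223; u2·a0=0.4955·1.162=0.576; a1+…+a3=0.366 < 0.576 ≤ a1+…+a4=1.162 → R4 fires; Q=0 A=2 R=16
Draw 14: a1=0.000, a2=0.000, a3=0.366, a4=0.796, a5=0.000, a0=1.162; τ=−ln(0.1881)/1.162=1.438 → t=6.661 > T=5.51: stop.
At T=5.51: Q=0 A=2 R=16; the largest is R.

Dominant species at T: R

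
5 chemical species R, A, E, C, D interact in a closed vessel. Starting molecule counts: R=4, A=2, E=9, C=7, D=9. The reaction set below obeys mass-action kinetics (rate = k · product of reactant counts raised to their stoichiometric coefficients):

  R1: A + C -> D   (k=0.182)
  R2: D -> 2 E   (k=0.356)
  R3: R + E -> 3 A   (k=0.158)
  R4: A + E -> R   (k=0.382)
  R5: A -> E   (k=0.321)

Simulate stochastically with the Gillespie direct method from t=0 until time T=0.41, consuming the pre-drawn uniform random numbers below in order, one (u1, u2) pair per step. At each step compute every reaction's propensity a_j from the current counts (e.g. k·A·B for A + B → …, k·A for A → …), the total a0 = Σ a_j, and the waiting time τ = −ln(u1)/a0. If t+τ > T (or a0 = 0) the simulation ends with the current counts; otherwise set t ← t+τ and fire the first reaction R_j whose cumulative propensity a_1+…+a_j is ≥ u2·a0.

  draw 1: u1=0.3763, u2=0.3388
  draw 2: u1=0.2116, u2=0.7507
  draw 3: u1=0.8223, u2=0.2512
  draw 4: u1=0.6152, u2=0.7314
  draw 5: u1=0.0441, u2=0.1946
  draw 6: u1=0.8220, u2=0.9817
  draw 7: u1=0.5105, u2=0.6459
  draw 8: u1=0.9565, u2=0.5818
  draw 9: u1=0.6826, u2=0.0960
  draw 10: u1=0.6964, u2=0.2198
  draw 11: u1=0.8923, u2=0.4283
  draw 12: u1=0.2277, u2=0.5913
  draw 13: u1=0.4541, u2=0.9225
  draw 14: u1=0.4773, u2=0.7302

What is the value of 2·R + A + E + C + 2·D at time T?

Value at T = 44

Check how each reaction changes W = 2·R + A + E + C + 2·D (weight of products minus weight of reactants):
R1: A + C -> D: (2·1) − (1·1 + 1·1) = 2 − 2 = 0
R2: D -> 2 E: (1·2) − (2·1) = 2 − 2 = 0
R3: R + E -> 3 A: (1·3) − (2·1 + 1·1) = 3 − 3 = 0
R4: A + E -> R: (2·1) − (1·1 + 1·1) = 2 − 2 = 0
R5: A -> E: (1·1) − (1·1) = 1 − 1 = 0
Every reaction leaves W unchanged, so W is conserved and no simulation is needed: W(T) = W(0) = 2·4 + 2 + 9 + 7 + 2·9 = 44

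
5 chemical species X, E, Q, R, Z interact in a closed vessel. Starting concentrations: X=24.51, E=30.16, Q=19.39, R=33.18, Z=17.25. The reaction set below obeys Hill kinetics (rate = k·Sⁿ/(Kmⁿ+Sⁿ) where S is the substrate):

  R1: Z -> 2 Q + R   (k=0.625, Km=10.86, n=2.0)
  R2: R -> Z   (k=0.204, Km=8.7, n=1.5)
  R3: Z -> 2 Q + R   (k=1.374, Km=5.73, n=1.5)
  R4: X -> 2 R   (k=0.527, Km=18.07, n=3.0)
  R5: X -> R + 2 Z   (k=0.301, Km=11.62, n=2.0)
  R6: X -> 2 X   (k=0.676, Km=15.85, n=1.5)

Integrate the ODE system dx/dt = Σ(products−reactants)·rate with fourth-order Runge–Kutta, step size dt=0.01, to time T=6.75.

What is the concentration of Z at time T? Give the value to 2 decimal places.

Z at T = 11.74

RK4 with dt=0.01: 675 steps to T=6.75. Trajectory (selected grid times):
t=0.00: X=24.51 E=30.16 Q=19.39 R=33.18 Z=17.25
t=0.75: X=24.38 E=30.16 Q=21.77 R=34.98 Z=16.56
t=1.50: X=24.25 E=30.16 Q=24.13 R=36.77 Z=15.89
t=2.25: X=24.11 E=30.16 Q=26.44 R=38.53 Z=15.24
t=3.00: X=23.98 E=30.16 Q=28.72 R=40.27 Z=14.60
t=3.75: X=23.85 E=30.16 Q=30.96 R=41.98 Z=13.99
t=4.50: X=23.73 E=30.16 Q=33.15 R=43.67 Z=13.39
t=5.25: X=23.60 E=30.16 Q=35.31 R=45.34 Z=12.82
t=6.00: X=23.47 E=30.16 Q=37.42 R=46.98 Z=12.27
t=6.75: X=23.34 E=30.16 Q=39.48 R=48.59 Z=11.74
Read off Z at T=6.75: 11.74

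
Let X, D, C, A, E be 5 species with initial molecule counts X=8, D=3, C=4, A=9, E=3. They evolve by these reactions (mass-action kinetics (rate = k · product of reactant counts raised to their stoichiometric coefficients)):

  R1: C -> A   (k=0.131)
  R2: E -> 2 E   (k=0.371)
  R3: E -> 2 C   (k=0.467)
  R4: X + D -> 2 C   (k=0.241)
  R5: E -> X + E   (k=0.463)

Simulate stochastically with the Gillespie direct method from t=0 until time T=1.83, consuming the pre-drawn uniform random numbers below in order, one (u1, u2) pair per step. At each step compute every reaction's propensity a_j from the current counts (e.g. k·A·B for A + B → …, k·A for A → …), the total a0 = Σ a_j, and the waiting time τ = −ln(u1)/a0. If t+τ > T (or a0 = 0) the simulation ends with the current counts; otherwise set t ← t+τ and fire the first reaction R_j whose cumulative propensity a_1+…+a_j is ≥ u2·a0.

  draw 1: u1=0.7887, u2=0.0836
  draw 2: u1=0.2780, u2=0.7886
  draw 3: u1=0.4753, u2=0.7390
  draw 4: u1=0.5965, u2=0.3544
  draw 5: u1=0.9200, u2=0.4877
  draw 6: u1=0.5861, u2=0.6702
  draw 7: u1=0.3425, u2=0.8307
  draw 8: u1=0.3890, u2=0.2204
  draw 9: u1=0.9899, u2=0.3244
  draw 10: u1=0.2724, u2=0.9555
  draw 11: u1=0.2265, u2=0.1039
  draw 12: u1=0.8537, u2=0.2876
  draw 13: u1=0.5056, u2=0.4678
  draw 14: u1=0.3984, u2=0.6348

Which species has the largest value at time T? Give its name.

t=0.000: X=8 D=3 C=4 A=9 E=3
Draw 1: a1=0.524, a2=1.113, a3=1.401, a4=5.784, a5=1.389, a0=10.211; τ=−ln(0.7887)/10.211=0.023 → t=0.023; u2·a0=0.0836·10.211=0.854; a1=0.524 < 0.854 ≤ a1+a2=1.637 → R2 fires; X=8 D=3 C=4 A=9 E=4
Draw 2: a1=0.524, a2=1.484, a3=1.868, a4=5.784, a5=1.852, a0=11.512; τ=−ln(0.2780)/11.512=0.111 → t=0.134; u2·a0=0.7886·11.512=9.078; a1+…+a3=3.876 < 9.078 ≤ a1+…+a4=9.660 → R4 fires; X=7 D=2 C=6 A=9 E=4
Draw 3: a1=0.786, a2=1.484, a3=1.868, a4=3.374, a5=1.852, a0=9.364; τ=−ln(0.4753)/9.364=0.079 → t=0.214; u2·a0=0.7390·9.364=6.920; a1+…+a3=4.138 < 6.920 ≤ a1+…+a4=7.512 → R4 fires; X=6 D=1 C=8 A=9 E=4
Draw 4: a1=1.048, a2=1.484, a3=1.868, a4=1.446, a5=1.852, a0=7.698; τ=−ln(0.5965)/7.698=0.067 → t=0.281; u2·a0=0.3544·7.698=2.728; a1+a2=2.532 < 2.728 ≤ a1+…+a3=4.400 → R3 fires; X=6 D=1 C=10 A=9 E=3
Draw 5: a1=1.310, a2=1.113, a3=1.401, a4=1.446, a5=1.389, a0=6.659; τ=−ln(0.9200)/6.659=0.013 → t=0.294; u2·a0=0.4877·6.659=3.248; a1+a2=2.423 < 3.248 ≤ a1+…+a3=3.824 → R3 fires; X=6 D=1 C=12 A=9 E=2
Draw 6: a1=1.572, a2=0.742, a3=0.934, a4=1.446, a5=0.926, a0=5.620; τ=−ln(0.5861)/5.620=0.095 → t=0.389; u2·a0=0.6702·5.620=3.767; a1+…+a3=3.248 < 3.767 ≤ a1+…+a4=4.694 → R4 fires; X=5 D=0 C=14 A=9 E=2
Draw 7: a1=1.834, a2=0.742, a3=0.934, a4=0.000, a5=0.926, a0=4.436; τ=−ln(0.3425)/4.436=0.242 → t=0.630; u2·a0=0.8307·4.436=3.685; a1+…+a4=3.510 < 3.685 ≤ a1+…+a5=4.436 → R5 fires; X=6 D=0 C=14 A=9 E=2
Draw 8: a1=1.834, a2=0.742, a3=0.934, a4=0.000, a5=0.926, a0=4.436; τ=−ln(0.3890)/4.436=0.213 → t=0.843; u2·a0=0.2204·4.436=0.978 ≤ a1=1.834 → R1 fires; X=6 D=0 C=13 A=10 E=2
Draw 9: a1=1.703, a2=0.742, a3=0.934, a4=0.000, a5=0.926, a0=4.305; τ=−ln(0.9899)/4.305=0.002 → t=0.845; u2·a0=0.3244·4.305=1.397 ≤ a1=1.703 → R1 fires; X=6 D=0 C=12 A=11 E=2
Draw 10: a1=1.572, a2=0.742, a3=0.934, a4=0.000, a5=0.926, a0=4.174; τ=−ln(0.2724)/4.174=0.312 → t=1.157; u2·a0=0.9555·4.174=3.988; a1+…+a4=3.248 < 3.988 ≤ a1+…+a5=4.174 → R5 fires; X=7 D=0 C=12 A=11 E=2
Draw 11: a1=1.572, a2=0.742, a3=0.934, a4=0.000, a5=0.926, a0=4.174; τ=−ln(0.2265)/4.174=0.356 → t=1.513; u2·a0=0.1039·4.174=0.434 ≤ a1=1.572 → R1 fires; X=7 D=0 C=11 A=12 E=2
Draw 12: a1=1.441, a2=0.742, a3=0.934, a4=0.000, a5=0.926, a0=4.043; τ=−ln(0.8537)/4.043=0.039 → t=1.552; u2·a0=0.2876·4.043=1.163 ≤ a1=1.441 → R1 fires; X=7 D=0 C=10 A=13 E=2
Draw 13: a1=1.310, a2=0.742, a3=0.934, a4=0.000, a5=0.926, a0=3.912; τ=−ln(0.5056)/3.912=0.174 → t=1.726; u2·a0=0.4678·3.912=1.830; a1=1.310 < 1.830 ≤ a1+a2=2.052 → R2 fires; X=7 D=0 C=10 A=13 E=3
Draw 14: a1=1.310, a2=1.113, a3=1.401, a4=0.000, a5=1.389, a0=5.213; τ=−ln(0.3984)/5.213=0.177 → t=1.903 > T=1.83: stop.
At T=1.83: X=7 D=0 C=10 A=13 E=3; the largest is A.

Dominant species at T: A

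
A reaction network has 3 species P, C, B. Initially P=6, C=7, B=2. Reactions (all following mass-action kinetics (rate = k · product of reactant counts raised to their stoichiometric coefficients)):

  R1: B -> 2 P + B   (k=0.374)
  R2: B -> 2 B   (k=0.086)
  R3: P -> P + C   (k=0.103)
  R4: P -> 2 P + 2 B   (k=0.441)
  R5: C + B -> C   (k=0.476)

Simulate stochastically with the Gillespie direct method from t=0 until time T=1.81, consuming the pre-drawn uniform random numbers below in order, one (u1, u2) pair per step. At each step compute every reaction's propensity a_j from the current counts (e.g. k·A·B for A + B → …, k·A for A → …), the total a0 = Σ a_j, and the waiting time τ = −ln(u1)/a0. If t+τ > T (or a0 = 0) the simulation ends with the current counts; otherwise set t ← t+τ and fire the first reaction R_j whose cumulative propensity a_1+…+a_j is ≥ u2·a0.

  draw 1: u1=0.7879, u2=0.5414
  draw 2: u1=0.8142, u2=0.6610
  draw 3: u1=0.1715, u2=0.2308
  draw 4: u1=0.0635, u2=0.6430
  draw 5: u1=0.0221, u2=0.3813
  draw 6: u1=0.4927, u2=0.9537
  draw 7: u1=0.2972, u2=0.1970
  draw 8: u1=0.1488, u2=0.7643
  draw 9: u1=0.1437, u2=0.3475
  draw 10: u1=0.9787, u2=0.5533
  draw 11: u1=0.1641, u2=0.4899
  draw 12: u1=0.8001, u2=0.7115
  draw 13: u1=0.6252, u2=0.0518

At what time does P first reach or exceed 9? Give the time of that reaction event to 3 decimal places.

t=0.000: P=6 C=7 B=2
Draw 1: a1=0.748, a2=0.172, a3=0.618, a4=2.646, a5=6.664, a0=10.848; τ=−ln(0.7879)/10.848=0.022 → t=0.022; u2·a0=0.5414·10.848=5.873; a1+…+a4=4.184 < 5.873 ≤ a1+…+a5=10.848 → R5 fires; P=6 C=7 B=1
Draw 2: a1=0.374, a2=0.086, a3=0.618, a4=2.646, a5=3.332, a0=7.056; τ=−ln(0.8142)/7.056=0.029 → t=0.051; u2·a0=0.6610·7.056=4.664; a1+…+a4=3.724 < 4.664 ≤ a1+…+a5=7.056 → R5 fires; P=6 C=7 B=0
Draw 3: a1=0.000, a2=0.000, a3=0.618, a4=2.646, a5=0.000, a0=3.264; τ=−ln(0.1715)/3.264=0.540 → t=0.591; u2·a0=0.2308·3.264=0.753; a1+…+a3=0.618 < 0.753 ≤ a1+…+a4=3.264 → R4 fires; P=7 C=7 B=2
Draw 4: a1=0.748, a2=0.172, a3=0.721, a4=3.087, a5=6.664, a0=11.392; τ=−ln(0.0635)/11.392=0.242 → t=0.833; u2·a0=0.6430·11.392=7.325; a1+…+a4=4.728 < 7.325 ≤ a1+…+a5=11.392 → R5 fires; P=7 C=7 B=1
Draw 5: a1=0.374, a2=0.086, a3=0.721, a4=3.087, a5=3.332, a0=7.600; τ=−ln(0.0221)/7.600=0.502 → t=1.335; u2·a0=0.3813·7.600=2.898; a1+…+a3=1.181 < 2.898 ≤ a1+…+a4=4.268 → R4 fires; P=8 C=7 B=3
Draw 6: a1=1.122, a2=0.258, a3=0.824, a4=3.528, a5=9.996, a0=15.728; τ=−ln(0.4927)/15.728=0.045 → t=1.380; u2·a0=0.9537·15.728=15.000; a1+…+a4=5.732 < 15.000 ≤ a1+…+a5=15.728 → R5 fires; P=8 C=7 B=2
Draw 7: a1=0.748, a2=0.172, a3=0.824, a4=3.528, a5=6.664, a0=11.936; τ=−ln(0.2972)/11.936=0.102 → t=1.482; u2·a0=0.1970·11.936=2.351; a1+…+a3=1.744 < 2.351 ≤ a1+…+a4=5.272 → R4 fires; P=9 C=7 B=4
Draw 8: a1=1.496, a2=0.344, a3=0.927, a4=3.969, a5=13.328, a0=20.064; τ=−ln(0.1488)/20.064=0.095 → t=1.576; u2·a0=0.7643·20.064=15.335; a1+…+a4=6.736 < 15.335 ≤ a1+…+a5=20.064 → R5 fires; P=9 C=7 B=3
Draw 9: a1=1.122, a2=0.258, a3=0.927, a4=3.969, a5=9.996, a0=16.272; τ=−ln(0.1437)/16.272=0.119 → t=1.696; u2·a0=0.3475·16.272=5.655; a1+…+a3=2.307 < 5.655 ≤ a1+…+a4=6.276 → R4 fires; P=10 C=7 B=5
Draw 10: a1=1.870, a2=0.430, a3=1.030, a4=4.410, a5=16.660, a0=24.400; τ=−ln(0.9787)/24.400=0.001 → t=1.697; u2·a0=0.5533·24.400=13.501; a1+…+a4=7.740 < 13.501 ≤ a1+…+a5=24.400 → R5 fires; P=10 C=7 B=4
Draw 11: a1=1.496, a2=0.344, a3=1.030, a4=4.410, a5=13.328, a0=20.608; τ=−ln(0.1641)/20.608=0.088 → t=1.784; u2·a0=0.4899·20.608=10.096; a1+…+a4=7.280 < 10.096 ≤ a1+…+a5=20.608 → R5 fires; P=10 C=7 B=3
Draw 12: a1=1.122, a2=0.258, a3=1.030, a4=4.410, a5=9.996, a0=16.816; τ=−ln(0.8001)/16.816=0.013 → t=1.798; u2·a0=0.7115·16.816=11.965; a1+…+a4=6.820 < 11.965 ≤ a1+…+a5=16.816 → R5 fires; P=10 C=7 B=2
Draw 13: a1=0.748, a2=0.172, a3=1.030, a4=4.410, a5=6.664, a0=13.024; τ=−ln(0.6252)/13.024=0.036 → t=1.834 > T=1.81: stop.
P first becomes ≥ 9 when it reaches 9 at the event at t=1.482.

Threshold first reached at t = 1.482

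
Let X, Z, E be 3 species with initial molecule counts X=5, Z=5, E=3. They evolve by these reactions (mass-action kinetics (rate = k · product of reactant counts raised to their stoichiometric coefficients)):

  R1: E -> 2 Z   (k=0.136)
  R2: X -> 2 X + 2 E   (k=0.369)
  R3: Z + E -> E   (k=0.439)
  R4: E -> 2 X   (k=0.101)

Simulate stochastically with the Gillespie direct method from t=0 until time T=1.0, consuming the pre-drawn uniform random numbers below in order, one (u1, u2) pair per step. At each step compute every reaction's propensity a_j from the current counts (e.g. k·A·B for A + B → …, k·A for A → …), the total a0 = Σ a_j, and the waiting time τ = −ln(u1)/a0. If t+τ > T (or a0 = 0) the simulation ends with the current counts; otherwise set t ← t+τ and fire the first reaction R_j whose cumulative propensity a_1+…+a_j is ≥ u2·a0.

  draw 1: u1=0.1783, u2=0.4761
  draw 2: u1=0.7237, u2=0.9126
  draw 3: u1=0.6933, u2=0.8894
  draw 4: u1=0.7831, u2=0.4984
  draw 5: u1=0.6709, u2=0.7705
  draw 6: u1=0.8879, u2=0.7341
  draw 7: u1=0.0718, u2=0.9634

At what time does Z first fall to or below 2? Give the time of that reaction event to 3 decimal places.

t=0.000: X=5 Z=5 E=3
Draw 1: a1=0.408, a2=1.845, a3=6.585, a4=0.303, a0=9.141; τ=−ln(0.1783)/9.141=0.189 → t=0.189; u2·a0=0.4761·9.141=4.352; a1+a2=2.253 < 4.352 ≤ a1+…+a3=8.838 → R3 fires; X=5 Z=4 E=3
Draw 2: a1=0.408, a2=1.845, a3=5.268, a4=0.303, a0=7.824; τ=−ln(0.7237)/7.824=0.041 → t=0.230; u2·a0=0.9126·7.824=7.140; a1+a2=2.253 < 7.140 ≤ a1+…+a3=7.521 → R3 fires; X=5 Z=3 E=3
Draw 3: a1=0.408, a2=1.845, a3=3.951, a4=0.303, a0=6.507; τ=−ln(0.6933)/6.507=0.056 → t=0.286; u2·a0=0.8894·6.507=5.787; a1+a2=2.253 < 5.787 ≤ a1+…+a3=6.204 → R3 fires; X=5 Z=2 E=3
Draw 4: a1=0.408, a2=1.845, a3=2.634, a4=0.303, a0=5.190; τ=−ln(0.7831)/5.190=0.047 → t=0.333; u2·a0=0.4984·5.190=2.587; a1+a2=2.253 < 2.587 ≤ a1+…+a3=4.887 → R3 fires; X=5 Z=1 E=3
Draw 5: a1=0.408, a2=1.845, a3=1.317, a4=0.303, a0=3.873; τ=−ln(0.6709)/3.873=0.103 → t=0.436; u2·a0=0.7705·3.873=2.984; a1+a2=2.253 < 2.984 ≤ a1+…+a3=3.570 → R3 fires; X=5 Z=0 E=3
Draw 6: a1=0.408, a2=1.845, a3=0.000, a4=0.303, a0=2.556; τ=−ln(0.8879)/2.556=0.047 → t=0.483; u2·a0=0.7341·2.556=1.876; a1=0.408 < 1.876 ≤ a1+a2=2.253 → R2 fires; X=6 Z=0 E=5
Draw 7: a1=0.680, a2=2.214, a3=0.000, a4=0.505, a0=3.399; τ=−ln(0.0718)/3.399=0.775 → t=1.258 > T=1.0: stop.
Z first becomes ≤ 2 when it reaches 2 at the event at t=0.286.

Threshold first reached at t = 0.286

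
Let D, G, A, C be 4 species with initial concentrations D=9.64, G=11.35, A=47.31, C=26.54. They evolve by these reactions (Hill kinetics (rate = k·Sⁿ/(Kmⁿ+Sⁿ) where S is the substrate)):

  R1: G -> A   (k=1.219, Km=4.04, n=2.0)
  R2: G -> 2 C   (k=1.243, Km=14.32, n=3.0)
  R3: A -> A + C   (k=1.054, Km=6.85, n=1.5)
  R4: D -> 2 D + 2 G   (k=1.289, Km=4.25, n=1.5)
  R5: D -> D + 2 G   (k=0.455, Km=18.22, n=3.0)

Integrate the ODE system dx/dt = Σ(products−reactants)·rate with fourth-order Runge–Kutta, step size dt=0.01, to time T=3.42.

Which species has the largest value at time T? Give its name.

Dominant species at T: A

RK4 with dt=0.01: 342 steps to T=3.42. Trajectory (selected grid times):
t=0.00: D=9.64 G=11.35 A=47.31 C=26.54
t=0.38: D=10.02 G=11.59 A=47.72 C=27.24
t=0.76: D=10.41 G=11.83 A=48.14 C=27.95
t=1.14: D=10.80 G=12.08 A=48.55 C=28.68
t=1.52: D=11.19 G=12.33 A=48.97 C=29.42
t=1.90: D=11.59 G=12.59 A=49.39 C=30.18
t=2.28: D=11.99 G=12.86 A=49.81 C=30.95
t=2.66: D=12.40 G=13.12 A=50.23 C=31.74
t=3.04: D=12.81 G=13.40 A=50.66 C=32.53
t=3.42: D=13.22 G=13.67 A=51.08 C=33.35
At T=3.42: D=13.22 G=13.67 A=51.08 C=33.35; the largest is A.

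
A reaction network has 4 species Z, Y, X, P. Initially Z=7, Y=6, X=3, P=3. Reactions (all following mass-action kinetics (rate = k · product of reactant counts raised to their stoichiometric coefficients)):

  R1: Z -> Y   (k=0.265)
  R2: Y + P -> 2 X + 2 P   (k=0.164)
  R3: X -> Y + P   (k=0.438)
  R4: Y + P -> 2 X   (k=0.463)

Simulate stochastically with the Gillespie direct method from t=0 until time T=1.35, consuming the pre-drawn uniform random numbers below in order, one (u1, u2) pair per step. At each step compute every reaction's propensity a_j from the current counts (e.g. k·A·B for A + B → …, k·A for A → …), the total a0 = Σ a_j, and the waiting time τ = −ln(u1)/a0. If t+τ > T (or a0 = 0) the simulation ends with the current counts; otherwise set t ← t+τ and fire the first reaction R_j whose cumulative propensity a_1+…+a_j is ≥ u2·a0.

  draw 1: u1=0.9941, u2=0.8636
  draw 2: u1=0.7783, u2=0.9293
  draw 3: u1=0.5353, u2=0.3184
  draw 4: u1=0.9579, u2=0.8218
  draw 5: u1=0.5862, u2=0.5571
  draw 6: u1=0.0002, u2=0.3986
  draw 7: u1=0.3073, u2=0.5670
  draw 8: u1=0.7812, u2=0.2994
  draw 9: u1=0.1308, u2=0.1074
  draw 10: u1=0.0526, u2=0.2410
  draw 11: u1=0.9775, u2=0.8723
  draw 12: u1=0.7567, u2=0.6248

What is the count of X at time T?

X at T = 13

t=0.000: Z=7 Y=6 X=3 P=3
Draw 1: a1=1.855, a2=2.952, a3=1.314, a4=8.334, a0=14.455; τ=−ln(0.9941)/14.455=0.000 → t=0.000; u2·a0=0.8636·14.455=12.483; a1+…+a3=6.121 < 12.483 ≤ a1+…+a4=14.455 → R4 fires; Z=7 Y=5 X=5 P=2
Draw 2: a1=1.855, a2=1.640, a3=2.190, a4=4.630, a0=10.315; τ=−ln(0.7783)/10.315=0.024 → t=0.025; u2·a0=0.9293·10.315=9.586; a1+…+a3=5.685 < 9.586 ≤ a1+…+a4=10.315 → R4 fires; Z=7 Y=4 X=7 P=1
Draw 3: a1=1.855, a2=0.656, a3=3.066, a4=1.852, a0=7.429; τ=−ln(0.5353)/7.429=0.084 → t=0.109; u2·a0=0.3184·7.429=2.365; a1=1.855 < 2.365 ≤ a1+a2=2.511 → R2 fires; Z=7 Y=3 X=9 P=2
Draw 4: a1=1.855, a2=0.984, a3=3.942, a4=2.778, a0=9.559; τ=−ln(0.9579)/9.559=0.004 → t=0.113; u2·a0=0.8218·9.559=7.856; a1+…+a3=6.781 < 7.856 ≤ a1+…+a4=9.559 → R4 fires; Z=7 Y=2 X=11 P=1
Draw 5: a1=1.855, a2=0.328, a3=4.818, a4=0.926, a0=7.927; τ=−ln(0.5862)/7.927=0.067 → t=0.181; u2·a0=0.5571·7.927=4.416; a1+a2=2.183 < 4.416 ≤ a1+…+a3=7.001 → R3 fires; Z=7 Y=3 X=10 P=2
Draw 6: a1=1.855, a2=0.984, a3=4.380, a4=2.778, a0=9.997; τ=−ln(0.0002)/9.997=0.852 → t=1.033; u2·a0=0.3986·9.997=3.985; a1+a2=2.839 < 3.985 ≤ a1+…+a3=7.219 → R3 fires; Z=7 Y=4 X=9 P=3
Draw 7: a1=1.855, a2=1.968, a3=3.942, a4=5.556, a0=13.321; τ=−ln(0.3073)/13.321=0.089 → t=1.121; u2·a0=0.5670·13.321=7.553; a1+a2=3.823 < 7.553 ≤ a1+…+a3=7.765 → R3 fires; Z=7 Y=5 X=8 P=4
Draw 8: a1=1.855, a2=3.280, a3=3.504, a4=9.260, a0=17.899; τ=−ln(0.7812)/17.899=0.014 → t=1.135; u2·a0=0.2994·17.899=5.359; a1+a2=5.135 < 5.359 ≤ a1+…+a3=8.639 → R3 fires; Z=7 Y=6 X=7 P=5
Draw 9: a1=1.855, a2=4.920, a3=3.066, a4=13.890, a0=23.731; τ=−ln(0.1308)/23.731=0.086 → t=1.221; u2·a0=0.1074·23.731=2.549; a1=1.855 < 2.549 ≤ a1+a2=6.775 → R2 fires; Z=7 Y=5 X=9 P=6
Draw 10: a1=1.855, a2=4.920, a3=3.942, a4=13.890, a0=24.607; τ=−ln(0.0526)/24.607=0.120 → t=1.340; u2·a0=0.2410·24.607=5.930; a1=1.855 < 5.930 ≤ a1+a2=6.775 → R2 fires; Z=7 Y=4 X=11 P=7
Draw 11: a1=1.855, a2=4.592, a3=4.818, a4=12.964, a0=24.229; τ=−ln(0.9775)/24.229=0.001 → t=1.341; u2·a0=0.8723·24.229=21.135; a1+…+a3=11.265 < 21.135 ≤ a1+…+a4=24.229 → R4 fires; Z=7 Y=3 X=13 P=6
Draw 12: a1=1.855, a2=2.952, a3=5.694, a4=8.334, a0=18.835; τ=−ln(0.7567)/18.835=0.015 → t=1.356 > T=1.35: stop.
Read off X at T=1.35: 13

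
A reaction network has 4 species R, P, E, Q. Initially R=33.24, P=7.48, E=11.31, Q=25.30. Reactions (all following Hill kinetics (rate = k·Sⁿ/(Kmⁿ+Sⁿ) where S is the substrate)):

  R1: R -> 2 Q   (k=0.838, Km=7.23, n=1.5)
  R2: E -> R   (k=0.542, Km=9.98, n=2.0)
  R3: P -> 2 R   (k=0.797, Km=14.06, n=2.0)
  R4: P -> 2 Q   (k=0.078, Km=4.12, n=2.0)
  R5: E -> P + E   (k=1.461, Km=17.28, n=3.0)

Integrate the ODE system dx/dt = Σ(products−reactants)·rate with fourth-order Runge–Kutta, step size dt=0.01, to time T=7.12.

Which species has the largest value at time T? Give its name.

RK4 with dt=0.01: 712 steps to T=7.12. Trajectory (selected grid times):
t=0.00: R=33.24 P=7.48 E=11.31 Q=25.30
t=0.79: R=33.16 P=7.54 E=11.07 Q=26.60
t=1.58: R=33.07 P=7.58 E=10.84 Q=27.89
t=2.37: R=32.99 P=7.62 E=10.61 Q=29.19
t=3.16: R=32.90 P=7.64 E=10.38 Q=30.49
t=3.96: R=32.80 P=7.65 E=10.16 Q=31.80
t=4.75: R=32.71 P=7.65 E=9.94 Q=33.09
t=5.54: R=32.61 P=7.63 E=9.73 Q=34.39
t=6.33: R=32.50 P=7.61 E=9.53 Q=35.68
t=7.12: R=32.39 P=7.58 E=9.33 Q=36.97
At T=7.12: R=32.39 P=7.58 E=9.33 Q=36.97; the largest is Q.

Dominant species at T: Q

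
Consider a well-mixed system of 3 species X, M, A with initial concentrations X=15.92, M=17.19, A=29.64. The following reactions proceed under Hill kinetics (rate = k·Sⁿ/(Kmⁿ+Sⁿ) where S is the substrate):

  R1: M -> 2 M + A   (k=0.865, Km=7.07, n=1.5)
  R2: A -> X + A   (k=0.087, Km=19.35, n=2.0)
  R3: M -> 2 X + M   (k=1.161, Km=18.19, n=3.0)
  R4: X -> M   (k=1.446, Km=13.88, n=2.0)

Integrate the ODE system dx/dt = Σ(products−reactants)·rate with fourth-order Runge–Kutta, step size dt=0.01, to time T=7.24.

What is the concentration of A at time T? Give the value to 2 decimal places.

RK4 with dt=0.01: 724 steps to T=7.24. Trajectory (selected grid times):
t=0.00: X=15.92 M=17.19 A=29.64
t=0.80: X=16.21 M=18.41 A=30.19
t=1.61: X=16.58 M=19.66 A=30.76
t=2.41: X=17.02 M=20.92 A=31.34
t=3.22: X=17.53 M=22.22 A=31.93
t=4.02: X=18.10 M=23.53 A=32.52
t=4.83: X=18.73 M=24.88 A=33.12
t=5.63: X=19.39 M=26.24 A=33.73
t=6.44: X=20.10 M=27.64 A=34.35
t=7.24: X=20.83 M=29.05 A=34.96
Read off A at T=7.24: 34.96

A at T = 34.96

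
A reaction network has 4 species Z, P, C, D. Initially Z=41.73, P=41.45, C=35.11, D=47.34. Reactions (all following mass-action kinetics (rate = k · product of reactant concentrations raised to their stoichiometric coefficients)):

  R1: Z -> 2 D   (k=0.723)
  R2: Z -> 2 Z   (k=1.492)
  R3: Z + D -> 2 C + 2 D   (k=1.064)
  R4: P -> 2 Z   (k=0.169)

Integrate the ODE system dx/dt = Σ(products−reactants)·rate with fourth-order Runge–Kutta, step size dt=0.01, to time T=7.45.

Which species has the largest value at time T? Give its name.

RK4 with dt=0.01: 745 steps to T=7.45. Trajectory (selected grid times):
t=0.00: Z=41.73 P=41.45 C=35.11 D=47.34
t=0.83: Z=0.11 P=36.03 C=141.12 D=101.36
t=1.66: Z=0.09 P=31.31 C=160.16 D=111.00
t=2.48: Z=0.07 P=27.26 C=176.50 D=119.27
t=3.31: Z=0.06 P=23.69 C=190.88 D=126.54
t=4.14: Z=0.05 P=20.59 C=203.38 D=132.85
t=4.97: Z=0.04 P=17.90 C=214.23 D=138.33
t=5.79: Z=0.03 P=15.58 C=223.55 D=143.04
t=6.62: Z=0.03 P=13.54 C=231.76 D=147.18
t=7.45: Z=0.02 P=11.77 C=238.89 D=150.78
At T=7.45: Z=0.02 P=11.77 C=238.89 D=150.78; the largest is C.

Dominant species at T: C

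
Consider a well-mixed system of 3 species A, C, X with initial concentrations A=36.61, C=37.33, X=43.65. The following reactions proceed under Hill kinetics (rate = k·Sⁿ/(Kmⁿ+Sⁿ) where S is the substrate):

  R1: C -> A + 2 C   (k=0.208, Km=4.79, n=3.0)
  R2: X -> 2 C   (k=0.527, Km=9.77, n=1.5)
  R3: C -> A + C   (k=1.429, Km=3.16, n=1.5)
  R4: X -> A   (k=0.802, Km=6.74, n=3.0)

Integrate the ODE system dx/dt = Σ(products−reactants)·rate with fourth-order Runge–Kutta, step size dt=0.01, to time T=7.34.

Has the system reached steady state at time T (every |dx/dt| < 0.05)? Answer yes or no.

RK4 with dt=0.01: 734 steps to T=7.34. Trajectory (selected grid times):
t=0.00: A=36.61 C=37.33 X=43.65
t=0.82: A=38.58 C=38.28 X=42.60
t=1.63: A=40.53 C=39.22 X=41.57
t=2.45: A=42.50 C=40.16 X=40.53
t=3.26: A=44.44 C=41.09 X=39.50
t=4.08: A=46.42 C=42.03 X=38.47
t=4.89: A=48.37 C=42.95 X=37.44
t=5.71: A=50.34 C=43.88 X=36.41
t=6.52: A=52.29 C=44.80 X=35.39
t=7.34: A=54.26 C=45.72 X=34.36
Rates at T: R1=0.2078, R2=0.4576, R3=1.4035, R4=0.7960
dx/dt at T (Σ net stoichiometry × rate): A=+2.4073, C=+1.1230, X=-1.2536
Largest |dx/dt| is |+2.4073| (A) ≥ 0.05 → not steady.

Steady state at T: no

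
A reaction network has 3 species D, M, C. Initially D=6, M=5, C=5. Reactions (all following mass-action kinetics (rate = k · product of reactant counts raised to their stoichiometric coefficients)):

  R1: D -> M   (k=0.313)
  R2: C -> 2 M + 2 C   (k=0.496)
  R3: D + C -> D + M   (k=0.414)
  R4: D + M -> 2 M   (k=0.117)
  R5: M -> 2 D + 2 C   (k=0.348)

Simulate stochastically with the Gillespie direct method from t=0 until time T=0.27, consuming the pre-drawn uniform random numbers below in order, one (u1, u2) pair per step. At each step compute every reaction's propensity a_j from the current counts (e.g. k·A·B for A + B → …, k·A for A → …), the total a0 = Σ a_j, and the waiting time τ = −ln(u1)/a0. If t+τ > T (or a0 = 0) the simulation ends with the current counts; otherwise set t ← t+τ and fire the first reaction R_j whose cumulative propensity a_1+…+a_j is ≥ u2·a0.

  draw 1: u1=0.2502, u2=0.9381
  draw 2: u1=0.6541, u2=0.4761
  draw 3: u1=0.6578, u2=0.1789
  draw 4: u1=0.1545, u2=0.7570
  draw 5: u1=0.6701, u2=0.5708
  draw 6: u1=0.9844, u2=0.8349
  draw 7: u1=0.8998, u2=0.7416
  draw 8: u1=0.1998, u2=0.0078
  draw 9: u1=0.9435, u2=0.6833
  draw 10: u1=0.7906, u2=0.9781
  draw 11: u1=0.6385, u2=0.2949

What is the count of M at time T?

M at T = 11

t=0.000: D=6 M=5 C=5
Draw 1: a1=1.878, a2=2.480, a3=12.420, a4=3.510, a5=1.740, a0=22.028; τ=−ln(0.2502)/22.028=0.063 → t=0.063; u2·a0=0.9381·22.028=20.664; a1+…+a4=20.288 < 20.664 ≤ a1+…+a5=22.028 → R5 fires; D=8 M=4 C=7
Draw 2: a1=2.504, a2=3.472, a3=23.184, a4=3.744, a5=1.392, a0=34.296; τ=−ln(0.6541)/34.296=0.012 → t=0.075; u2·a0=0.4761·34.296=16.328; a1+a2=5.976 < 16.328 ≤ a1+…+a3=29.160 → R3 fires; D=8 M=5 C=6
Draw 3: a1=2.504, a2=2.976, a3=19.872, a4=4.680, a5=1.740, a0=31.772; τ=−ln(0.6578)/31.772=0.013 → t=0.088; u2·a0=0.1789·31.772=5.684; a1+a2=5.480 < 5.684 ≤ a1+…+a3=25.352 → R3 fires; D=8 M=6 C=5
Draw 4: a1=2.504, a2=2.480, a3=16.560, a4=5.616, a5=2.088, a0=29.248; τ=−ln(0.1545)/29.248=0.064 → t=0.152; u2·a0=0.7570·29.248=22.141; a1+…+a3=21.544 < 22.141 ≤ a1+…+a4=27.160 → R4 fires; D=7 M=7 C=5
Draw 5: a1=2.191, a2=2.480, a3=14.490, a4=5.733, a5=2.436, a0=27.330; τ=−ln(0.6701)/27.330=0.015 → t=0.167; u2·a0=0.5708·27.330=15.600; a1+a2=4.671 < 15.600 ≤ a1+…+a3=19.161 → R3 fires; D=7 M=8 C=4
Draw 6: a1=2.191, a2=1.984, a3=11.592, a4=6.552, a5=2.784, a0=25.103; τ=−ln(0.9844)/25.103=0.001 → t=0.168; u2·a0=0.8349·25.103=20.958; a1+…+a3=15.767 < 20.958 ≤ a1+…+a4=22.319 → R4 fires; D=6 M=9 C=4
Draw 7: a1=1.878, a2=1.984, a3=9.936, a4=6.318, a5=3.132, a0=23.248; τ=−ln(0.8998)/23.248=0.005 → t=0.172; u2·a0=0.7416·23.248=17.241; a1+…+a3=13.798 < 17.241 ≤ a1+…+a4=20.116 → R4 fires; D=5 M=10 C=4
Draw 8: a1=1.565, a2=1.984, a3=8.280, a4=5.850, a5=3.480, a0=21.159; τ=−ln(0.1998)/21.159=0.076 → t=0.248; u2·a0=0.0078·21.159=0.165 ≤ a1=1.565 → R1 fires; D=4 M=11 C=4
Draw 9: a1=1.252, a2=1.984, a3=6.624, a4=5.148, a5=3.828, a0=18.836; τ=−ln(0.9435)/18.836=0.003 → t=0.251; u2·a0=0.6833·18.836=12.871; a1+…+a3=9.860 < 12.871 ≤ a1+…+a4=15.008 → R4 fires; D=3 M=12 C=4
Draw 10: a1=0.939, a2=1.984, a3=4.968, a4=4.212, a5=4.176, a0=16.279; τ=−ln(0.7906)/16.279=0.014 → t=0.266; u2·a0=0.9781·16.279=15.922; a1+…+a4=12.103 < 15.922 ≤ a1+…+a5=16.279 → R5 fires; D=5 M=11 C=6
Draw 11: a1=1.565, a2=2.976, a3=12.420, a4=6.435, a5=3.828, a0=27.224; τ=−ln(0.6385)/27.224=0.016 → t=0.282 > T=0.27: stop.
Read off M at T=0.27: 11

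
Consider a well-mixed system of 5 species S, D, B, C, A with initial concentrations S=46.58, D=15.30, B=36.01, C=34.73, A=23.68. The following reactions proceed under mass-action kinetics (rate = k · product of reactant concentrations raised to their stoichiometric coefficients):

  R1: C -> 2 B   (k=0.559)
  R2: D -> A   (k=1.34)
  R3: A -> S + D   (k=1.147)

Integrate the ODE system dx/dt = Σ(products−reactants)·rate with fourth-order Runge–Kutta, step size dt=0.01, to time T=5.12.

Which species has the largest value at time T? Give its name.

RK4 with dt=0.01: 512 steps to T=5.12. Trajectory (selected grid times):
t=0.00: S=46.58 D=15.30 B=36.01 C=34.73 A=23.68
t=0.57: S=61.25 D=17.33 B=54.96 C=25.25 A=21.65
t=1.14: S=75.20 D=17.82 B=68.74 C=18.36 A=21.16
t=1.71: S=88.99 D=17.94 B=78.76 C=13.35 A=21.04
t=2.28: S=102.74 D=17.97 B=86.05 C=9.71 A=21.01
t=2.84: S=116.23 D=17.98 B=91.27 C=7.10 A=21.00
t=3.41: S=129.96 D=17.98 B=95.15 C=5.16 A=21.00
t=3.98: S=143.69 D=17.98 B=97.96 C=3.75 A=21.00
t=4.55: S=157.42 D=17.98 B=100.01 C=2.73 A=21.00
t=5.12: S=171.15 D=17.98 B=101.50 C=1.98 A=21.00
At T=5.12: S=171.15 D=17.98 B=101.50 C=1.98 A=21.00; the largest is S.

Dominant species at T: S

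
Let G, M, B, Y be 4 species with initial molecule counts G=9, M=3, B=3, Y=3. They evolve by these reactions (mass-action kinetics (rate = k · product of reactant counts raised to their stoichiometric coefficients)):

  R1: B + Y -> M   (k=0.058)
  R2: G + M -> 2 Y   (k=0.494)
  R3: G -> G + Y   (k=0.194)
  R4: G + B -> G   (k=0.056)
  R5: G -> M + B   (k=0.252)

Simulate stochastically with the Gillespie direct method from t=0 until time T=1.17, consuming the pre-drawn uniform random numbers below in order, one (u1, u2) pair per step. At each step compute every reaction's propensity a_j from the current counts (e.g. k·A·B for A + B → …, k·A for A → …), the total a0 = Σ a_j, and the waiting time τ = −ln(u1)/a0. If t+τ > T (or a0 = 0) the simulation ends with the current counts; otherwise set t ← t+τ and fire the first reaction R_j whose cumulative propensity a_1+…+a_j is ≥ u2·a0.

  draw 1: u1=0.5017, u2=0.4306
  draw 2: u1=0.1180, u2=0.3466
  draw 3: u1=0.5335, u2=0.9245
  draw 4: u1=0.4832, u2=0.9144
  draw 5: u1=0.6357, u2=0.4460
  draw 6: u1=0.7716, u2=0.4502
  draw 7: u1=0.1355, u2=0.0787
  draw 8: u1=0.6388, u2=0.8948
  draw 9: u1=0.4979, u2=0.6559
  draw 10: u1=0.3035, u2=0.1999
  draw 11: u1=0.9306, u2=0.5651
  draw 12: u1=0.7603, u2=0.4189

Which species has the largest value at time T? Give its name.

Dominant species at T: Y

t=0.000: G=9 M=3 B=3 Y=3
Draw 1: a1=0.522, a2=13.338, a3=1.746, a4=1.512, a5=2.268, a0=19.386; τ=−ln(0.5017)/19.386=0.036 → t=0.036; u2·a0=0.4306·19.386=8.348; a1=0.522 < 8.348 ≤ a1+a2=13.860 → R2 fires; G=8 M=2 B=3 Y=5
Draw 2: a1=0.870, a2=7.904, a3=1.552, a4=1.344, a5=2.016, a0=13.686; τ=−ln(0.1180)/13.686=0.156 → t=0.192; u2·a0=0.3466·13.686=4.744; a1=0.870 < 4.744 ≤ a1+a2=8.774 → R2 fires; G=7 M=1 B=3 Y=7
Draw 3: a1=1.218, a2=3.458, a3=1.358, a4=1.176, a5=1.764, a0=8.974; τ=−ln(0.5335)/8.974=0.070 → t=0.262; u2·a0=0.9245·8.974=8.296; a1+…+a4=7.210 < 8.296 ≤ a1+…+a5=8.974 → R5 fires; G=6 M=2 B=4 Y=7
Draw 4: a1=1.624, a2=5.928, a3=1.164, a4=1.344, a5=1.512, a0=11.572; τ=−ln(0.4832)/11.572=0.063 → t=0.325; u2·a0=0.9144·11.572=10.581; a1+…+a4=10.060 < 10.581 ≤ a1+…+a5=11.572 → R5 fires; G=5 M=3 B=5 Y=7
Draw 5: a1=2.030, a2=7.410, a3=0.970, a4=1.400, a5=1.260, a0=13.070; τ=−ln(0.6357)/13.070=0.035 → t=0.359; u2·a0=0.4460·13.070=5.829; a1=2.030 < 5.829 ≤ a1+a2=9.440 → R2 fires; G=4 M=2 B=5 Y=9
Draw 6: a1=2.610, a2=3.952, a3=0.776, a4=1.120, a5=1.008, a0=9.466; τ=−ln(0.7716)/9.466=0.027 → t=0.387; u2·a0=0.4502·9.466=4.262; a1=2.610 < 4.262 ≤ a1+a2=6.562 → R2 fires; G=3 M=1 B=5 Y=11
Draw 7: a1=3.190, a2=1.482, a3=0.582, a4=0.840, a5=0.756, a0=6.850; τ=−ln(0.1355)/6.850=0.292 → t=0.678; u2·a0=0.0787·6.850=0.539 ≤ a1=3.190 → R1 fires; G=3 M=2 B=4 Y=10
Draw 8: a1=2.320, a2=2.964, a3=0.582, a4=0.672, a5=0.756, a0=7.294; τ=−ln(0.6388)/7.294=0.061 → t=0.740; u2·a0=0.8948·7.294=6.527; a1+…+a3=5.866 < 6.527 ≤ a1+…+a4=6.538 → R4 fires; G=3 M=2 B=3 Y=10
Draw 9: a1=1.740, a2=2.964, a3=0.582, a4=0.504, a5=0.756, a0=6.546; τ=−ln(0.4979)/6.546=0.107 → t=0.846; u2·a0=0.6559·6.546=4.294; a1=1.740 < 4.294 ≤ a1+a2=4.704 → R2 fires; G=2 M=1 B=3 Y=12
Draw 10: a1=2.088, a2=0.988, a3=0.388, a4=0.336, a5=0.504, a0=4.304; τ=−ln(0.3035)/4.304=0.277 → t=1.123; u2·a0=0.1999·4.304=0.860 ≤ a1=2.088 → R1 fires; G=2 M=2 B=2 Y=11
Draw 11: a1=1.276, a2=1.976, a3=0.388, a4=0.224, a5=0.504, a0=4.368; τ=−ln(0.9306)/4.368=0.016 → t=1.140; u2·a0=0.5651·4.368=2.468; a1=1.276 < 2.468 ≤ a1+a2=3.252 → R2 fires; G=1 M=1 B=2 Y=13
Draw 12: a1=1.508, a2=0.494, a3=0.194, a4=0.112, a5=0.252, a0=2.560; τ=−ln(0.7603)/2.560=0.107 → t=1.247 > T=1.17: stop.
At T=1.17: G=1 M=1 B=2 Y=13; the largest is Y.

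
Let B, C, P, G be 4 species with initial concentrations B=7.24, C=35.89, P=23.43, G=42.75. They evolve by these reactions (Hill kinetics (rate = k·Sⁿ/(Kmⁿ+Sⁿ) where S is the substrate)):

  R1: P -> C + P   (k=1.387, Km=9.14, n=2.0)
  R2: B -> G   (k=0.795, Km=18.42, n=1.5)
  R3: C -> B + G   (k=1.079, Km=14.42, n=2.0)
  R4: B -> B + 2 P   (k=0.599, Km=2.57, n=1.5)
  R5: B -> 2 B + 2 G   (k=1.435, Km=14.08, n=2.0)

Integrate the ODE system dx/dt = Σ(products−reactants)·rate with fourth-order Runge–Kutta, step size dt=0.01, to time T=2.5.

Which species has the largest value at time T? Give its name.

Dominant species at T: G

RK4 with dt=0.01: 250 steps to T=2.5. Trajectory (selected grid times):
t=0.00: B=7.24 C=35.89 P=23.43 G=42.75
t=0.28: B=7.54 C=35.97 P=23.71 G=43.23
t=0.56: B=7.85 C=36.05 P=23.99 G=43.72
t=0.83: B=8.15 C=36.12 P=24.26 G=44.21
t=1.11: B=8.46 C=36.20 P=24.55 G=44.73
t=1.39: B=8.77 C=36.28 P=24.84 G=45.26
t=1.67: B=9.09 C=36.36 P=25.13 G=45.81
t=1.94: B=9.41 C=36.44 P=25.41 G=46.35
t=2.22: B=9.73 C=36.53 P=25.70 G=46.93
t=2.50: B=10.07 C=36.61 P=26.00 G=47.52
At T=2.5: B=10.07 C=36.61 P=26.00 G=47.52; the largest is G.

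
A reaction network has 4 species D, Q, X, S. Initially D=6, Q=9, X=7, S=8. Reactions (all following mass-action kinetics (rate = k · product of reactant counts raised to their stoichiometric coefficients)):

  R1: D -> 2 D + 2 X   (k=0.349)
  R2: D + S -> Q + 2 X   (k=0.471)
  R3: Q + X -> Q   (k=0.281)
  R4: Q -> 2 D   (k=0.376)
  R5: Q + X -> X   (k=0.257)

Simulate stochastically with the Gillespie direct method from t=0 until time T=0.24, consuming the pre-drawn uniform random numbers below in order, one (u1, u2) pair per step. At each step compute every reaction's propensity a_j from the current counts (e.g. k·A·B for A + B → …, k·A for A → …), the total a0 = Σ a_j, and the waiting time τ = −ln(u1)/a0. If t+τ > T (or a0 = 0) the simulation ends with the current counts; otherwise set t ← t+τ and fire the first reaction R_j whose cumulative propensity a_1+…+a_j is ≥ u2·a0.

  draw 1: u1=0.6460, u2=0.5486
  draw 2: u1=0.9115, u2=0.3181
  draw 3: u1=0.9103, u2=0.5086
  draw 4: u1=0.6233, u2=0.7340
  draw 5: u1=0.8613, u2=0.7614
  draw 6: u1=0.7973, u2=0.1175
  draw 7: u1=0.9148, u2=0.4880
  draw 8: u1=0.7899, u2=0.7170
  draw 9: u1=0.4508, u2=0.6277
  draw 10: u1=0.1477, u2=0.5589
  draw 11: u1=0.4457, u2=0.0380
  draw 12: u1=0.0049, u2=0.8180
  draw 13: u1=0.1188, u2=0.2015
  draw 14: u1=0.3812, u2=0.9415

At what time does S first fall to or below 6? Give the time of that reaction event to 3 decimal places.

t=0.000: D=6 Q=9 X=7 S=8
Draw 1: a1=2.094, a2=22.608, a3=17.703, a4=3.384, a5=16.191, a0=61.980; τ=−ln(0.6460)/61.980=0.007 → t=0.007; u2·a0=0.5486·61.980=34.002; a1+a2=24.702 < 34.002 ≤ a1+…+a3=42.405 → R3 fires; D=6 Q=9 X=6 S=8
Draw 2: a1=2.094, a2=22.608, a3=15.174, a4=3.384, a5=13.878, a0=57.138; τ=−ln(0.9115)/57.138=0.002 → t=0.009; u2·a0=0.3181·57.138=18.176; a1=2.094 < 18.176 ≤ a1+a2=24.702 → R2 fires; D=5 Q=10 X=8 S=7
Draw 3: a1=1.745, a2=16.485, a3=22.480, a4=3.760, a5=20.560, a0=65.030; τ=−ln(0.9103)/65.030=0.001 → t=0.010; u2·a0=0.5086·65.030=33.074; a1+a2=18.230 < 33.074 ≤ a1+…+a3=40.710 → R3 fires; D=5 Q=10 X=7 S=7
Draw 4: a1=1.745, a2=16.485, a3=19.670, a4=3.760, a5=17.990, a0=59.650; τ=−ln(0.6233)/59.650=0.008 → t=0.018; u2·a0=0.7340·59.650=43.783; a1+…+a4=41.660 < 43.783 ≤ a1+…+a5=59.650 → R5 fires; D=5 Q=9 X=7 S=7
Draw 5: a1=1.745, a2=16.485, a3=17.703, a4=3.384, a5=16.191, a0=55.508; τ=−ln(0.8613)/55.508=0.003 → t=0.021; u2·a0=0.7614·55.508=42.264; a1+…+a4=39.317 < 42.264 ≤ a1+…+a5=55.508 → R5 fires; D=5 Q=8 X=7 S=7
Draw 6: a1=1.745, a2=16.485, a3=15.736, a4=3.008, a5=14.392, a0=51.366; τ=−ln(0.7973)/51.366=0.004 → t=0.025; u2·a0=0.1175·51.366=6.036; a1=1.745 < 6.036 ≤ a1+a2=18.230 → R2 fires; D=4 Q=9 X=9 S=6
Draw 7: a1=1.396, a2=11.304, a3=22.761, a4=3.384, a5=20.817, a0=59.662; τ=−ln(0.9148)/59.662=0.001 → t=0.027; u2·a0=0.4880·59.662=29.115; a1+a2=12.700 < 29.115 ≤ a1+…+a3=35.461 → R3 fires; D=4 Q=9 X=8 S=6
Draw 8: a1=1.396, a2=11.304, a3=20.232, a4=3.384, a5=18.504, a0=54.820; τ=−ln(0.7899)/54.820=0.004 → t=0.031; u2·a0=0.7170·54.820=39.306; a1+…+a4=36.316 < 39.306 ≤ a1+…+a5=54.820 → R5 fires; D=4 Q=8 X=8 S=6
Draw 9: a1=1.396, a2=11.304, a3=17.984, a4=3.008, a5=16.448, a0=50.140; τ=−ln(0.4508)/50.140=0.016 → t=0.047; u2·a0=0.6277·50.140=31.473; a1+…+a3=30.684 < 31.473 ≤ a1+…+a4=33.692 → R4 fires; D=6 Q=7 X=8 S=6
Draw 10: a1=2.094, a2=16.956, a3=15.736, a4=2.632, a5=14.392, a0=51.810; τ=−ln(0.1477)/51.810=0.037 → t=0.084; u2·a0=0.5589·51.810=28.957; a1+a2=19.050 < 28.957 ≤ a1+…+a3=34.786 → R3 fires; D=6 Q=7 X=7 S=6
Draw 11: a1=2.094, a2=16.956, a3=13.769, a4=2.632, a5=12.593, a0=48.044; τ=−ln(0.4457)/48.044=0.017 → t=0.101; u2·a0=0.0380·48.044=1.826 ≤ a1=2.094 → R1 fires; D=7 Q=7 X=9 S=6
Draw 12: a1=2.443, a2=19.782, a3=17.703, a4=2.632, a5=16.191, a0=58.751; τ=−ln(0.0049)/58.751=0.091 → t=0.191; u2·a0=0.8180·58.751=48.058; a1+…+a4=42.560 < 48.058 ≤ a1+…+a5=58.751 → R5 fires; D=7 Q=6 X=9 S=6
Draw 13: a1=2.443, a2=19.782, a3=15.174, a4=2.256, a5=13.878, a0=53.533; τ=−ln(0.1188)/53.533=0.040 → t=0.231; u2·a0=0.2015·53.533=10.787; a1=2.443 < 10.787 ≤ a1+a2=22.225 → R2 fires; D=6 Q=7 X=11 S=5
Draw 14: a1=2.094, a2=14.130, a3=21.637, a4=2.632, a5=19.789, a0=60.282; τ=−ln(0.3812)/60.282=0.016 → t=0.247 > T=0.24: stop.
S first becomes ≤ 6 when it reaches 6 at the event at t=0.025.

Threshold first reached at t = 0.025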